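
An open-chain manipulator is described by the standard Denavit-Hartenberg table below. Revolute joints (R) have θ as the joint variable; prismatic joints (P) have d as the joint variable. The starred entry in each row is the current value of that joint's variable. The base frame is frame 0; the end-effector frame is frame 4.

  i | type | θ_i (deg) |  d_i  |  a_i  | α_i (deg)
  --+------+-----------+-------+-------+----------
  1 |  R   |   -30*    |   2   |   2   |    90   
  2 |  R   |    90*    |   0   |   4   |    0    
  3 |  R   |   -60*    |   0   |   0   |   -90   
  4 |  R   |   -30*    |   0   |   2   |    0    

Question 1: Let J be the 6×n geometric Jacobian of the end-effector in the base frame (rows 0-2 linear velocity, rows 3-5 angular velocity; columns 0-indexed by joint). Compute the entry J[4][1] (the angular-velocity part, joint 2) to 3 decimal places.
-0.866

axis z_1 = (-0.5000,-0.8660,0.0000); lever o_n−o_1 = (0.7990,-1.6160,4.8660)
cross product → J_v[:, 1] = (-4.2141,2.4330,1.5000)
J_ω[:, 1] = z_1
entry J[4][1] = -0.8660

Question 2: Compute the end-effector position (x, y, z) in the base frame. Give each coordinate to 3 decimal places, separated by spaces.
after link 1: o_1 = (1.7321, -1.0000, 2.0000)
after link 2: o_2 = (1.7321, -1.0000, 6.0000)
after link 3: o_3 = (1.7321, -1.0000, 6.0000)
after link 4: o_4 = (2.5311, -2.6160, 6.8660)

2.531 -2.616 6.866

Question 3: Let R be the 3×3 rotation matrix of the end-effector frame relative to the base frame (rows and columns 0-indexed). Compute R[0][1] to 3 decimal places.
0.808

End-effector y-axis (col 1 of R) = (0.8080,0.5335,0.2500)
R[0][1] = 0.8080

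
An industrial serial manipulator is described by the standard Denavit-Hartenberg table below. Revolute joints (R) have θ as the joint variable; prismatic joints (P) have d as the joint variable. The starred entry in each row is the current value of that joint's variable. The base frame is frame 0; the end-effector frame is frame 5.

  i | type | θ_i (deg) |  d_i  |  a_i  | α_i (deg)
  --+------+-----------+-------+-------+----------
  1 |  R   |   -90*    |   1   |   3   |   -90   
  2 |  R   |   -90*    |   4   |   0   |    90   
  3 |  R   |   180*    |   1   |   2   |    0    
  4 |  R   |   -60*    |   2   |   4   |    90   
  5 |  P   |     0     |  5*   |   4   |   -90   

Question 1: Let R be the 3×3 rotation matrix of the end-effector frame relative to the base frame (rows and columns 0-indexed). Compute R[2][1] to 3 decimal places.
End-effector y-axis (col 1 of R) = (-0.5000,0.0000,-0.8660)
R[2][1] = -0.8660

-0.866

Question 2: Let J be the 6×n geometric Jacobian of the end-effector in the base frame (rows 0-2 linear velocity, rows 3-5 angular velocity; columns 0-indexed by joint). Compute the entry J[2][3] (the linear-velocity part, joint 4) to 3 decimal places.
axis z_3 = (-0.0000,1.0000,0.0000); lever o_n−o_3 = (9.4282,2.0000,0.3301)
cross product → J_v[:, 3] = (0.3301,0.0000,-9.4282)
J_ω[:, 3] = z_3
entry J[2][3] = -9.4282

-9.428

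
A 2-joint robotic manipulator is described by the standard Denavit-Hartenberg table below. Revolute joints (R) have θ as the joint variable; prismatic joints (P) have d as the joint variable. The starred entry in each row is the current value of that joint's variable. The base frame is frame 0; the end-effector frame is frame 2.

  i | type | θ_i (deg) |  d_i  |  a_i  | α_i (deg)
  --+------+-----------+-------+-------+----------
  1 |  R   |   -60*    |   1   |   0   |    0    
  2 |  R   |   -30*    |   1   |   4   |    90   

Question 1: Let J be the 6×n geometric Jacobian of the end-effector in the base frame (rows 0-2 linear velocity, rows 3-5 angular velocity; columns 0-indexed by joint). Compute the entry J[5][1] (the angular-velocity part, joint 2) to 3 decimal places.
axis z_1 = (0.0000,0.0000,1.0000); lever o_n−o_1 = (0.0000,-4.0000,1.0000)
cross product → J_v[:, 1] = (4.0000,0.0000,-0.0000)
J_ω[:, 1] = z_1
entry J[5][1] = 1.0000

1.000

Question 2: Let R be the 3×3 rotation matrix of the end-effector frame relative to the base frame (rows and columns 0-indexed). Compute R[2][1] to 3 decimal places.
1.000

End-effector y-axis (col 1 of R) = (0.0000,0.0000,1.0000)
R[2][1] = 1.0000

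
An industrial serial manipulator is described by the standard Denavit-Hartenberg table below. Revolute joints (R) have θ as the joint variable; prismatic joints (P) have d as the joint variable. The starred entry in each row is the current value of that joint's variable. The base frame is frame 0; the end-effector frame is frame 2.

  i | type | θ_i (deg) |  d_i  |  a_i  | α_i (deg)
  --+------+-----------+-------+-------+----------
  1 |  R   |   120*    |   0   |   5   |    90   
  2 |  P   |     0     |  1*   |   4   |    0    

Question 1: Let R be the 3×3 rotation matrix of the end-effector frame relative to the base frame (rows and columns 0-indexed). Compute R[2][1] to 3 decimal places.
1.000

End-effector y-axis (col 1 of R) = (-0.0000,-0.0000,1.0000)
R[2][1] = 1.0000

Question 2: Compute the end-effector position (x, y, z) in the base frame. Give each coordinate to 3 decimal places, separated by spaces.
-3.634 8.294 0.000

after link 1: o_1 = (-2.5000, 4.3301, 0.0000)
after link 2: o_2 = (-3.6340, 8.2942, 0.0000)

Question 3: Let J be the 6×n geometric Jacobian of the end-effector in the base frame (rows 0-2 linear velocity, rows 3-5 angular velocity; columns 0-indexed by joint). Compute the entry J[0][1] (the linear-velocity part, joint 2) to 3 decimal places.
0.866

prismatic axis z_1 = (0.8660,0.5000,0.0000)
J_v[:, 1] = z_1; J_ω[:, 1] = (0,0,0)
entry J[0][1] = 0.8660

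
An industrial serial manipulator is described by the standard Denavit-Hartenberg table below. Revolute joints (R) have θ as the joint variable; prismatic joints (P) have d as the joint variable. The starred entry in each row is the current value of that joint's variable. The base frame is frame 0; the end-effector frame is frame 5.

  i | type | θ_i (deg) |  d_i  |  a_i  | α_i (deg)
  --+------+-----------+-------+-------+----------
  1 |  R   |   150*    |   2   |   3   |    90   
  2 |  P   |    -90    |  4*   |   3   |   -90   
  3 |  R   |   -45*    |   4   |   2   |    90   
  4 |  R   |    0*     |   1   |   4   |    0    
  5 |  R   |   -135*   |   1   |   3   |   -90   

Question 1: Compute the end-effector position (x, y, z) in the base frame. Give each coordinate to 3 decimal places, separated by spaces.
-0.147 9.503 -2.328

after link 1: o_1 = (-2.5981, 1.5000, 2.0000)
after link 2: o_2 = (-0.5981, 4.9641, -1.0000)
after link 3: o_3 = (-3.3551, 8.1888, -2.4142)
after link 4: o_4 = (-1.5873, 11.2507, -4.5355)
after link 5: o_5 = (-0.1466, 9.5034, -2.3284)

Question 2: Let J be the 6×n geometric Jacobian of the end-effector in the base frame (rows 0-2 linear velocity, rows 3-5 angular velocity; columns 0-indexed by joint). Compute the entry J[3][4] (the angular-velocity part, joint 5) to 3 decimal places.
axis z_4 = (0.3536,0.6124,0.7071); lever o_n−o_4 = (1.4407,-1.7473,2.2071)
cross product → J_v[:, 4] = (2.5871,0.2384,-1.5000)
J_ω[:, 4] = z_4
entry J[3][4] = 0.3536

0.354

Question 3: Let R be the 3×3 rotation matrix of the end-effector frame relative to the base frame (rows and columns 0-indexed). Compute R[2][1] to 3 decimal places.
End-effector y-axis (col 1 of R) = (-0.3536,-0.6124,-0.7071)
R[2][1] = -0.7071

-0.707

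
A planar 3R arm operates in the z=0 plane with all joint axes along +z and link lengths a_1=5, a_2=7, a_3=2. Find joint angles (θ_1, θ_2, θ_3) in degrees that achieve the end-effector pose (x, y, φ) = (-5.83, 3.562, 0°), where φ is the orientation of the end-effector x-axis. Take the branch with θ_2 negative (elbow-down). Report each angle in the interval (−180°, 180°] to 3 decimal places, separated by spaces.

-149.998 -90.003 -120.000

wrist centre = target − a_3·(cos φ, sin φ) = (-7.8300, 3.5620)
cos θ_2 = (73.9967−5²−7²)/(2·5·7) = -0.0000; θ_2 = -90.0027° (elbow-down)
β = atan2(3.5620,-7.8300) = 155.5384°; ψ = atan2(-7.0000,4.9997) = -54.4641°
θ_1 = β − ψ = 210.0025°
θ_3 = φ − θ_1 − θ_2 = -119.9998° (wrapped to (-180°,180°])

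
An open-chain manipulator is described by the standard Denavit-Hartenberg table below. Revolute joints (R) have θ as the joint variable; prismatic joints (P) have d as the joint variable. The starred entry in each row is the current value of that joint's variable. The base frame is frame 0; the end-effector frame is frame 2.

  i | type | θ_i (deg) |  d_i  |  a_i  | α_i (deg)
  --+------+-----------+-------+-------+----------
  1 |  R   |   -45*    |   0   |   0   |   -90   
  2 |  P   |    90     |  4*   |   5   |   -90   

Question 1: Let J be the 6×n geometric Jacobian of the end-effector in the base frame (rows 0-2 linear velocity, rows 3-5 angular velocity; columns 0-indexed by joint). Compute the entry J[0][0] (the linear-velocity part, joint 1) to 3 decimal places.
axis z_0 = ẑ; lever o_n−o_0 = (2.8284,2.8284,-5.0000)
cross product → J_v[:, 0] = (-2.8284,2.8284,0.0000)
J_ω[:, 0] = z_0
entry J[0][0] = -2.8284

-2.828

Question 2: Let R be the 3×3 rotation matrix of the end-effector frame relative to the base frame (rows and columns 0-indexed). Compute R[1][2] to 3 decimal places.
End-effector z-axis (col 2 of R) = (-0.7071,0.7071,-0.0000)
R[1][2] = 0.7071

0.707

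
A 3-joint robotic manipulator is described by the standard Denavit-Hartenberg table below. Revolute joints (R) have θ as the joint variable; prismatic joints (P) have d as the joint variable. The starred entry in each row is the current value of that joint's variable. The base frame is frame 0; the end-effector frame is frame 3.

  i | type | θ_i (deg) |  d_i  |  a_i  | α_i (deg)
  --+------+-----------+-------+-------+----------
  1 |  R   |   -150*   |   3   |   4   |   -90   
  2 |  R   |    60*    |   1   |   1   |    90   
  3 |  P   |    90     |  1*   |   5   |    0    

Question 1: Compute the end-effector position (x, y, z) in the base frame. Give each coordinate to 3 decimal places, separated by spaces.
after link 1: o_1 = (-3.4641, -2.0000, 3.0000)
after link 2: o_2 = (-3.3971, -3.1160, 2.1340)
after link 3: o_3 = (-1.6471, -7.8792, 2.6340)

-1.647 -7.879 2.634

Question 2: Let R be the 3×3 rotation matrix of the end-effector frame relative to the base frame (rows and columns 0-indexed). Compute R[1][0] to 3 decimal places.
End-effector x-axis (col 0 of R) = (0.5000,-0.8660,-0.0000)
R[1][0] = -0.8660

-0.866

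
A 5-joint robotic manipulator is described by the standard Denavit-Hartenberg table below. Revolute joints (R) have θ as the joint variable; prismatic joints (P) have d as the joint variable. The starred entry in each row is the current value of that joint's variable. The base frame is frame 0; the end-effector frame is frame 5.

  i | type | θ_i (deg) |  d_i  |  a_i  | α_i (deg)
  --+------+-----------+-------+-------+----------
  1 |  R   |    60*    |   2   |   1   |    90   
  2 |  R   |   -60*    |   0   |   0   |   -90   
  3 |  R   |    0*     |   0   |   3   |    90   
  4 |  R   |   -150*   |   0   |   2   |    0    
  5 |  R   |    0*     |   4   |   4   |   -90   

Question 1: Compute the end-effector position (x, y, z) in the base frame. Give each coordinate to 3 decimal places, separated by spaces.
2.116 -4.335 2.402

after link 1: o_1 = (0.5000, 0.8660, 2.0000)
after link 2: o_2 = (0.5000, 0.8660, 2.0000)
after link 3: o_3 = (1.2500, 2.1651, -0.5981)
after link 4: o_4 = (0.3840, 0.6651, 0.4019)
after link 5: o_5 = (2.1160, -4.3349, 2.4019)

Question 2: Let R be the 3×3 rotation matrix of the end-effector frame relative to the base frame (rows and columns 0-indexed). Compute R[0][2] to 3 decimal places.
End-effector z-axis (col 2 of R) = (-0.2500,-0.4330,-0.8660)
R[0][2] = -0.2500

-0.250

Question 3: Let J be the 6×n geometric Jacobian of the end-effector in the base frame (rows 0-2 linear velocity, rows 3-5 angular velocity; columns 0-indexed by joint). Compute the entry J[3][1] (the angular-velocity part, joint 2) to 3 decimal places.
axis z_1 = (0.8660,-0.5000,0.0000); lever o_n−o_1 = (1.6160,-5.2010,0.4019)
cross product → J_v[:, 1] = (-0.2010,-0.3481,-3.6962)
J_ω[:, 1] = z_1
entry J[3][1] = 0.8660

0.866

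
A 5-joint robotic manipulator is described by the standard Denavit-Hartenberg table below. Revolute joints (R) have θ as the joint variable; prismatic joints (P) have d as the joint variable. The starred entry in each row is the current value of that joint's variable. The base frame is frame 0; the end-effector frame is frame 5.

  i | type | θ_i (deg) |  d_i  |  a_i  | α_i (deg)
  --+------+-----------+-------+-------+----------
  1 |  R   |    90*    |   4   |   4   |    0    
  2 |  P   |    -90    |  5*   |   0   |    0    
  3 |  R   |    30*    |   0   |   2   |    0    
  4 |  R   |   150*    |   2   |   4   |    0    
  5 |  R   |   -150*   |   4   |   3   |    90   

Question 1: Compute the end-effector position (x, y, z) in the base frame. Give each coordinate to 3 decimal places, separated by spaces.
0.330 6.500 15.000

after link 1: o_1 = (0.0000, 4.0000, 4.0000)
after link 2: o_2 = (0.0000, 4.0000, 9.0000)
after link 3: o_3 = (1.7321, 5.0000, 9.0000)
after link 4: o_4 = (-2.2679, 5.0000, 11.0000)
after link 5: o_5 = (0.3301, 6.5000, 15.0000)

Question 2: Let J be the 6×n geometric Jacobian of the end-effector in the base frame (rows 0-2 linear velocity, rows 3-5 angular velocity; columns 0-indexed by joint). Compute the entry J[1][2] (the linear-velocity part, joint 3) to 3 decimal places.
0.330

axis z_2 = (0.0000,0.0000,1.0000); lever o_n−o_2 = (0.3301,2.5000,6.0000)
cross product → J_v[:, 2] = (-2.5000,0.3301,0.0000)
J_ω[:, 2] = z_2
entry J[1][2] = 0.3301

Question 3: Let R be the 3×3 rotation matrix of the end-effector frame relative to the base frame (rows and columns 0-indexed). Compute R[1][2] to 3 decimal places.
-0.866

End-effector z-axis (col 2 of R) = (0.5000,-0.8660,0.0000)
R[1][2] = -0.8660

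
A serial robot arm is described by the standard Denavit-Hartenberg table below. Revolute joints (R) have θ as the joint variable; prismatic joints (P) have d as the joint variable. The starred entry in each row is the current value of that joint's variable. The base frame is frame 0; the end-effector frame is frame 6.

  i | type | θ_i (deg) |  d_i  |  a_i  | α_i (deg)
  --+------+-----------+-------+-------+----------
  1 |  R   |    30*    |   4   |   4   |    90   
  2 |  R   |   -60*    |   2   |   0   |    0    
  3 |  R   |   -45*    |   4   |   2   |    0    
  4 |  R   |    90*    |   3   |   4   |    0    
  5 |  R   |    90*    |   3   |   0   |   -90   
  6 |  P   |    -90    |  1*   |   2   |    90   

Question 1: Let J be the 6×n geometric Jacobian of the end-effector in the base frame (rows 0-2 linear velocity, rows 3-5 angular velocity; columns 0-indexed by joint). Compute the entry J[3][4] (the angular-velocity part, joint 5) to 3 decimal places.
0.500

axis z_4 = (0.5000,-0.8660,0.0000); lever o_n−o_4 = (1.6635,-4.8131,0.2588)
cross product → J_v[:, 4] = (-0.2241,-0.1294,-0.9659)
J_ω[:, 4] = z_4
entry J[3][4] = 0.5000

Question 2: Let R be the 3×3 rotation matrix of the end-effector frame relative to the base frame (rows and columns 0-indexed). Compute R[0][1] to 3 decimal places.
End-effector y-axis (col 1 of R) = (-0.8365,-0.4830,0.2588)
R[0][1] = -0.8365

-0.837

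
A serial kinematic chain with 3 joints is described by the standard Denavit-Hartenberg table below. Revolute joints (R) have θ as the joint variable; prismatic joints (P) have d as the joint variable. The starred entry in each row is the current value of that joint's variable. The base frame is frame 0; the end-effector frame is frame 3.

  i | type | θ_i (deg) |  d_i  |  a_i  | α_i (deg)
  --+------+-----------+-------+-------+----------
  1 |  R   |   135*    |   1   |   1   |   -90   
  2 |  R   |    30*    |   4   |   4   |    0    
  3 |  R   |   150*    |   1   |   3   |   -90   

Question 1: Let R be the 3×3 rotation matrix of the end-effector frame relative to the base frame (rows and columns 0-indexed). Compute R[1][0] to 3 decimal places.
End-effector x-axis (col 0 of R) = (0.7071,-0.7071,0.0000)
R[1][0] = -0.7071

-0.707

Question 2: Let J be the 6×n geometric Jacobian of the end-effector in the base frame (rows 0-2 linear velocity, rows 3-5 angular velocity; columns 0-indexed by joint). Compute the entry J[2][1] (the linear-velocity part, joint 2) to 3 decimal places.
axis z_1 = (-0.7071,-0.7071,0.0000); lever o_n−o_1 = (-3.8637,-3.2074,-2.0000)
cross product → J_v[:, 1] = (1.4142,-1.4142,-0.4641)
J_ω[:, 1] = z_1
entry J[2][1] = -0.4641

-0.464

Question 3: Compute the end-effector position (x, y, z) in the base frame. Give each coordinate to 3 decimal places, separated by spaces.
-4.571 -2.500 -1.000

after link 1: o_1 = (-0.7071, 0.7071, 1.0000)
after link 2: o_2 = (-5.9850, 0.3282, -1.0000)
after link 3: o_3 = (-4.5708, -2.5003, -1.0000)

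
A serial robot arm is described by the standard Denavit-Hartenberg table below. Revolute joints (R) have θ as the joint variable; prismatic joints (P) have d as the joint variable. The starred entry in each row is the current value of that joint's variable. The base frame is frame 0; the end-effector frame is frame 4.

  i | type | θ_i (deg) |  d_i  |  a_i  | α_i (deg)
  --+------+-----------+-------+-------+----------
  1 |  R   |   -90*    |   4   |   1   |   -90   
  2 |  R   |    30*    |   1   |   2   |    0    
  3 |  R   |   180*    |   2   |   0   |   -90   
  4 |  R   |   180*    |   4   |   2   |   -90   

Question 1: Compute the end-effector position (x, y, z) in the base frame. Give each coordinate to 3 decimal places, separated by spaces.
after link 1: o_1 = (0.0000, -1.0000, 4.0000)
after link 2: o_2 = (1.0000, -2.7321, 3.0000)
after link 3: o_3 = (3.0000, -2.7321, 3.0000)
after link 4: o_4 = (3.0000, -6.4641, 5.4641)

3.000 -6.464 5.464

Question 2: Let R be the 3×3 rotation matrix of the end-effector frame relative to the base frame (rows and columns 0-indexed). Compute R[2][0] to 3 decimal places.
-0.500

End-effector x-axis (col 0 of R) = (-0.0000,-0.8660,-0.5000)
R[2][0] = -0.5000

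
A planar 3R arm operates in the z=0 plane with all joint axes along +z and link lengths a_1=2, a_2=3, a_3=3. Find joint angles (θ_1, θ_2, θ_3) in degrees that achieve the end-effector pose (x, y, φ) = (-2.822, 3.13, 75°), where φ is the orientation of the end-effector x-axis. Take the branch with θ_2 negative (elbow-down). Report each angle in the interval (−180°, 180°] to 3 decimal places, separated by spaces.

-127.392 -89.987 -67.622

wrist centre = target − a_3·(cos φ, sin φ) = (-3.5985, 0.2322)
cos θ_2 = (13.0028−2²−3²)/(2·2·3) = 0.0002; θ_2 = -89.9865° (elbow-down)
β = atan2(0.2322,-3.5985) = 176.3076°; ψ = atan2(-3.0000,2.0007) = -56.3006°
θ_1 = β − ψ = 232.6082°
θ_3 = φ − θ_1 − θ_2 = -67.6217° (wrapped to (-180°,180°])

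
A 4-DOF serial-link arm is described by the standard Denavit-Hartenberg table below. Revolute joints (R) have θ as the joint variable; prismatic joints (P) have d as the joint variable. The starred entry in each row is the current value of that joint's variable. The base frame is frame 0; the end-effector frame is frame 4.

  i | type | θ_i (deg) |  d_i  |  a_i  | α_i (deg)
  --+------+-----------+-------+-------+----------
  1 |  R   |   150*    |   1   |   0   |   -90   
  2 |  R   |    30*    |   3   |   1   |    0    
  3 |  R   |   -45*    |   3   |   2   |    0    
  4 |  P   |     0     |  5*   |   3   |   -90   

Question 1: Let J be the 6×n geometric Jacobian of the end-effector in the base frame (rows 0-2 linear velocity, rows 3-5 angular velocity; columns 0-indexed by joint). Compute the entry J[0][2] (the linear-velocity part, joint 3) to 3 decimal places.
-1.121

axis z_2 = (-0.5000,-0.8660,0.0000); lever o_n−o_2 = (-8.1826,-4.5134,1.2941)
cross product → J_v[:, 2] = (-1.1207,0.6470,-4.8296)
J_ω[:, 2] = z_2
entry J[0][2] = -1.1207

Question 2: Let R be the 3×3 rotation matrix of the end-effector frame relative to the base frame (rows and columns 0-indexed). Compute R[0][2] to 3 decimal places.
-0.224

End-effector z-axis (col 2 of R) = (-0.2241,0.1294,-0.9659)
R[0][2] = -0.2241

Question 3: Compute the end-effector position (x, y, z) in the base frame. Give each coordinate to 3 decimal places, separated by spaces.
-10.433 -6.678 1.794

after link 1: o_1 = (0.0000, 0.0000, 1.0000)
after link 2: o_2 = (-2.2500, -2.1651, 0.5000)
after link 3: o_3 = (-5.4230, -3.7972, 1.0176)
after link 4: o_4 = (-10.4326, -6.6785, 1.7941)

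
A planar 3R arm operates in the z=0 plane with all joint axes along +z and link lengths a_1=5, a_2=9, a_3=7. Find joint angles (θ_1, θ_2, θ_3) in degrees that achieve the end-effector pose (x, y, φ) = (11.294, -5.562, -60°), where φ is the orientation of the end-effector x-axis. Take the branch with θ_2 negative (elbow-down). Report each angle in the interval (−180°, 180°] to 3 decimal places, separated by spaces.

wrist centre = target − a_3·(cos φ, sin φ) = (7.7940, 0.5002)
cos θ_2 = (60.9966−5²−9²)/(2·5·9) = -0.5000; θ_2 = -120.0025° (elbow-down)
β = atan2(0.5002,7.7940) = 3.6719°; ψ = atan2(-7.7940,0.4997) = -86.3319°
θ_1 = β − ψ = 90.0038°
θ_3 = φ − θ_1 − θ_2 = -30.0013° (wrapped to (-180°,180°])

90.004 -120.002 -30.001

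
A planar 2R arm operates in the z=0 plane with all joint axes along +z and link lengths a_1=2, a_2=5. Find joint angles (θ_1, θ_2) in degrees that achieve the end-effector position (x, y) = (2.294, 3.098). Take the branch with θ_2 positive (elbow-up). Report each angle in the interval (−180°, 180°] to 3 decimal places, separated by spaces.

-59.984 134.991

cos θ_2 = (14.8600−2²−5²)/(2·2·5) = -0.7070; θ_2 = 134.9912° (elbow-up)
β = atan2(3.0980,2.2940) = 53.4809°; ψ = atan2(3.5361,-1.5350) = 113.4654°
θ_1 = β − ψ = -59.9845°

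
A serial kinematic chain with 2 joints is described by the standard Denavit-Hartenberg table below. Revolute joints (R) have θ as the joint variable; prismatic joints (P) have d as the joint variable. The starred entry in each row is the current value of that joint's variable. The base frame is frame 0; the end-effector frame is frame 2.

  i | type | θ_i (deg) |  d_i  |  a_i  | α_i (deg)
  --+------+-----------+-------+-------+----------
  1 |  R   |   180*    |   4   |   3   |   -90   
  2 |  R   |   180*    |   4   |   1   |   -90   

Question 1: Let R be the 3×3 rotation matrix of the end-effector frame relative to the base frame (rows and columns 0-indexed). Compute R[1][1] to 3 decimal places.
End-effector y-axis (col 1 of R) = (0.0000,1.0000,0.0000)
R[1][1] = 1.0000

1.000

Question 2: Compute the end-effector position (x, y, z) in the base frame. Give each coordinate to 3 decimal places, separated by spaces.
after link 1: o_1 = (-3.0000, 0.0000, 4.0000)
after link 2: o_2 = (-2.0000, -4.0000, 4.0000)

-2.000 -4.000 4.000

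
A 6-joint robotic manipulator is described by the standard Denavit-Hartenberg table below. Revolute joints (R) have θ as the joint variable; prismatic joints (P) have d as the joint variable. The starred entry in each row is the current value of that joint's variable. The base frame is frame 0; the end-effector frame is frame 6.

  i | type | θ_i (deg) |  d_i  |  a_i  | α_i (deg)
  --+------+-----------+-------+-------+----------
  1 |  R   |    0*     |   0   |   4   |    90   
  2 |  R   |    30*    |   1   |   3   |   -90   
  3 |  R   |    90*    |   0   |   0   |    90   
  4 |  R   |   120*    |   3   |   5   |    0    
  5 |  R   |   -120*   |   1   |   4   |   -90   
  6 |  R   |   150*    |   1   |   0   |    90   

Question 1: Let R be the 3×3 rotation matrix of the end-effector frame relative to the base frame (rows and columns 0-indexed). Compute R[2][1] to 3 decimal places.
0.866

End-effector y-axis (col 1 of R) = (-0.5000,-0.0000,0.8660)
R[2][1] = 0.8660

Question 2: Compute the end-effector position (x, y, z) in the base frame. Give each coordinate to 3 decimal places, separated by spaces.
7.397 0.500 8.116

after link 1: o_1 = (4.0000, 0.0000, 0.0000)
after link 2: o_2 = (6.5981, -1.0000, 1.5000)
after link 3: o_3 = (6.5981, -1.0000, 1.5000)
after link 4: o_4 = (7.0311, -3.5000, 6.7500)
after link 5: o_5 = (7.8971, 0.5000, 7.2500)
after link 6: o_6 = (7.3971, 0.5000, 8.1160)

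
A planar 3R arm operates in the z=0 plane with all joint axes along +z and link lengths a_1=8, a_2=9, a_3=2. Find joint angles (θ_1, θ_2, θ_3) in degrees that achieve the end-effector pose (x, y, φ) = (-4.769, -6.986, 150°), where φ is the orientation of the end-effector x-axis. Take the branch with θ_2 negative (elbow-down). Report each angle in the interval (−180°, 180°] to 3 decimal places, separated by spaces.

wrist centre = target − a_3·(cos φ, sin φ) = (-3.0369, -7.9860)
cos θ_2 = (72.9993−8²−9²)/(2·8·9) = -0.5000; θ_2 = -120.0003° (elbow-down)
β = atan2(-7.9860,-3.0369) = -110.8210°; ψ = atan2(-7.7942,3.5000) = -65.8177°
θ_1 = β − ψ = -45.0033°
θ_3 = φ − θ_1 − θ_2 = -44.9964° (wrapped to (-180°,180°])

-45.003 -120.000 -44.996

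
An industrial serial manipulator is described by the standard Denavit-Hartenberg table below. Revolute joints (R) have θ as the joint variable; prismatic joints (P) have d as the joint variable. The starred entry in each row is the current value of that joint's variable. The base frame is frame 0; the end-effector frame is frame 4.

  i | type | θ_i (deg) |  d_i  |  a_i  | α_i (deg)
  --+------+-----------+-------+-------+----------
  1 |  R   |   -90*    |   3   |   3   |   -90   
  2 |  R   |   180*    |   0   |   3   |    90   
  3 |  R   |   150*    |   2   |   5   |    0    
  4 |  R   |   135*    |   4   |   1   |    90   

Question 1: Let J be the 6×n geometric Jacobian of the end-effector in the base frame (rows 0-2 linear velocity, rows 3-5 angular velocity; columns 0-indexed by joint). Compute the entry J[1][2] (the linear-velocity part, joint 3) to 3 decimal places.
-1.534

axis z_2 = (0.0000,-0.0000,-1.0000); lever o_n−o_2 = (1.5341,-4.0713,-6.0000)
cross product → J_v[:, 2] = (-4.0713,-1.5341,-0.0000)
J_ω[:, 2] = z_2
entry J[1][2] = -1.5341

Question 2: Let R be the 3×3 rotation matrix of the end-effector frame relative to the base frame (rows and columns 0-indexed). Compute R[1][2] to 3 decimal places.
-0.966

End-effector z-axis (col 2 of R) = (-0.2588,-0.9659,0.0000)
R[1][2] = -0.9659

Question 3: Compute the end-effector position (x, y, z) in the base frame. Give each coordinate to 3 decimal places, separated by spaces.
1.534 -4.071 -3.000

after link 1: o_1 = (0.0000, -3.0000, 3.0000)
after link 2: o_2 = (0.0000, 0.0000, 3.0000)
after link 3: o_3 = (2.5000, -4.3301, 1.0000)
after link 4: o_4 = (1.5341, -4.0713, -3.0000)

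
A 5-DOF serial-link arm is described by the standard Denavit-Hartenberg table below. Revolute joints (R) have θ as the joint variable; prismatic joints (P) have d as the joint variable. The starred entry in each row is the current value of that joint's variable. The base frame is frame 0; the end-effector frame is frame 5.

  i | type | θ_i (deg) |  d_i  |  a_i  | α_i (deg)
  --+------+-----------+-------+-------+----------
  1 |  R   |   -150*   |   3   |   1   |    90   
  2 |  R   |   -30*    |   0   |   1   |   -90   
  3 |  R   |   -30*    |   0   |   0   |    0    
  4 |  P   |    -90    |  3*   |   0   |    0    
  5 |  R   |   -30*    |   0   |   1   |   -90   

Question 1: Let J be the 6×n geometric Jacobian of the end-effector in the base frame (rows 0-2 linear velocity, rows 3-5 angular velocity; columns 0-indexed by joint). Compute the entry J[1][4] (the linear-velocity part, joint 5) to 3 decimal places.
0.533

axis z_4 = (-0.4330,-0.2500,0.8660); lever o_n−o_4 = (0.3995,0.8080,0.4330)
cross product → J_v[:, 4] = (-0.8080,0.5335,-0.2500)
J_ω[:, 4] = z_4
entry J[1][4] = 0.5335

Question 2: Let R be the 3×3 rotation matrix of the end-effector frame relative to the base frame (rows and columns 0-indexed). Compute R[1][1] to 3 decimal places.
End-effector y-axis (col 1 of R) = (0.4330,0.2500,-0.8660)
R[1][1] = 0.2500

0.250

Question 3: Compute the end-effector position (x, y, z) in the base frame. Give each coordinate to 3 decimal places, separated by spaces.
after link 1: o_1 = (-0.8660, -0.5000, 3.0000)
after link 2: o_2 = (-1.6160, -0.9330, 2.5000)
after link 3: o_3 = (-1.6160, -0.9330, 2.5000)
after link 4: o_4 = (-2.9151, -1.6830, 5.0981)
after link 5: o_5 = (-2.5155, -0.8750, 5.5311)

-2.516 -0.875 5.531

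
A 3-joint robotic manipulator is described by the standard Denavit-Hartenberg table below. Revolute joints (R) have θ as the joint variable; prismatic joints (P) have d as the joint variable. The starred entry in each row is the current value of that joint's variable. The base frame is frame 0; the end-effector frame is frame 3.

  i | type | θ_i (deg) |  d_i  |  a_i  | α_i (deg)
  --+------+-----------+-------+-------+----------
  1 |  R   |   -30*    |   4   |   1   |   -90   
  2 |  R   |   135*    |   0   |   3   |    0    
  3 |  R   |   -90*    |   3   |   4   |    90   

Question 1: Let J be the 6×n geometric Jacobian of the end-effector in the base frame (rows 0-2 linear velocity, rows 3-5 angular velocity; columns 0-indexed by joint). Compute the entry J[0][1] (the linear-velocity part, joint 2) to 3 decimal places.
-4.287

axis z_1 = (0.5000,0.8660,0.0000); lever o_n−o_1 = (2.1124,2.2445,-4.9497)
cross product → J_v[:, 1] = (-4.2866,2.4749,-0.7071)
J_ω[:, 1] = z_1
entry J[0][1] = -4.2866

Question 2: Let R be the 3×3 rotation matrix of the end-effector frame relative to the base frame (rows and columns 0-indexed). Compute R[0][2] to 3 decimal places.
0.612

End-effector z-axis (col 2 of R) = (0.6124,-0.3536,0.7071)
R[0][2] = 0.6124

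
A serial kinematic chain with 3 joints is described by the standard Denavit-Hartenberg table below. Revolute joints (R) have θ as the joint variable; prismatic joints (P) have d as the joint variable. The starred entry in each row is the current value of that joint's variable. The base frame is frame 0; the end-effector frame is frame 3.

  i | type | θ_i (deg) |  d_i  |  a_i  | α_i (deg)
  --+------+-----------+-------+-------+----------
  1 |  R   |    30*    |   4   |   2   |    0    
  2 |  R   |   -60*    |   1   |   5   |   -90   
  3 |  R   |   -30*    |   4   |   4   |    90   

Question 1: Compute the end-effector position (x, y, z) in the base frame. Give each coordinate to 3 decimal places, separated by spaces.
11.062 0.232 7.000

after link 1: o_1 = (1.7321, 1.0000, 4.0000)
after link 2: o_2 = (6.0622, -1.5000, 5.0000)
after link 3: o_3 = (11.0622, 0.2321, 7.0000)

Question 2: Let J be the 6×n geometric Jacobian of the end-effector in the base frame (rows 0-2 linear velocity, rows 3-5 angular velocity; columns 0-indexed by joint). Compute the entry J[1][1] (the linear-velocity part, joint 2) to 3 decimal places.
9.330

axis z_1 = (0.0000,0.0000,1.0000); lever o_n−o_1 = (9.3301,-0.7679,3.0000)
cross product → J_v[:, 1] = (0.7679,9.3301,-0.0000)
J_ω[:, 1] = z_1
entry J[1][1] = 9.3301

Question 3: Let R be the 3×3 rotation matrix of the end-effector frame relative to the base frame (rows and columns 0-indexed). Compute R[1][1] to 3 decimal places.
0.866

End-effector y-axis (col 1 of R) = (0.5000,0.8660,0.0000)
R[1][1] = 0.8660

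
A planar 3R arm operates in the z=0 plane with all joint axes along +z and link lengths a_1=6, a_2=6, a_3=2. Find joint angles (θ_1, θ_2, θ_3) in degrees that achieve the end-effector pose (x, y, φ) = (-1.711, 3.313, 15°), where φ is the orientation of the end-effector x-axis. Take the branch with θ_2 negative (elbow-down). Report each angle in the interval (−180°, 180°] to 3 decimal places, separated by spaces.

-149.999 -135.004 -59.997

wrist centre = target − a_3·(cos φ, sin φ) = (-3.6429, 2.7954)
cos θ_2 = (21.0844−6²−6²)/(2·6·6) = -0.7072; θ_2 = -135.0044° (elbow-down)
β = atan2(2.7954,-3.6429) = 142.4990°; ψ = atan2(-4.2423,1.7570) = -67.5022°
θ_1 = β − ψ = 210.0012°
θ_3 = φ − θ_1 − θ_2 = -59.9968° (wrapped to (-180°,180°])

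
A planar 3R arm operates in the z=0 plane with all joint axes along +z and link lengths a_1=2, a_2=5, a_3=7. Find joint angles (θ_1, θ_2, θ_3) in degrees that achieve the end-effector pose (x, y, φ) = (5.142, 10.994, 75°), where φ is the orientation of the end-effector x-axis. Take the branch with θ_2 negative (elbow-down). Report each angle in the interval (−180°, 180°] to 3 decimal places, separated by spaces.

wrist centre = target − a_3·(cos φ, sin φ) = (3.3303, 4.2325)
cos θ_2 = (29.0049−2²−5²)/(2·2·5) = 0.0002; θ_2 = -89.9860° (elbow-down)
β = atan2(4.2325,3.3303) = 51.8033°; ψ = atan2(-5.0000,2.0012) = -68.1865°
θ_1 = β − ψ = 119.9898°
θ_3 = φ − θ_1 − θ_2 = 44.9962° (wrapped to (-180°,180°])

119.990 -89.986 44.996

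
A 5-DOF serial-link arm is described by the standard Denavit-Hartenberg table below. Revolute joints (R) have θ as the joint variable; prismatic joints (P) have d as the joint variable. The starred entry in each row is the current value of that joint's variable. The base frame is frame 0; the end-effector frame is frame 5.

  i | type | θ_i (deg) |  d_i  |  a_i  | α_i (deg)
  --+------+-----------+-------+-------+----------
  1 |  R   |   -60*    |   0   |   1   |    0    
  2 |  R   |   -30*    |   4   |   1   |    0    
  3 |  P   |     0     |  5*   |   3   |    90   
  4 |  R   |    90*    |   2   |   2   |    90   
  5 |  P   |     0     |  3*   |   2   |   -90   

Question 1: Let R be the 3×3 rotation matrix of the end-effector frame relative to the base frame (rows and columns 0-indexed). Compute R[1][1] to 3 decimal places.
1.000

End-effector y-axis (col 1 of R) = (-0.0000,1.0000,0.0000)
R[1][1] = 1.0000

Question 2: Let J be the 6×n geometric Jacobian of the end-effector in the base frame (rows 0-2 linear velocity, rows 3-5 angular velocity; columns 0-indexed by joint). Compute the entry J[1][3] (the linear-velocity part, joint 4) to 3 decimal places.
4.000

axis z_3 = (-1.0000,-0.0000,0.0000); lever o_n−o_3 = (-2.0000,-3.0000,4.0000)
cross product → J_v[:, 3] = (-0.0000,4.0000,3.0000)
J_ω[:, 3] = z_3
entry J[1][3] = 4.0000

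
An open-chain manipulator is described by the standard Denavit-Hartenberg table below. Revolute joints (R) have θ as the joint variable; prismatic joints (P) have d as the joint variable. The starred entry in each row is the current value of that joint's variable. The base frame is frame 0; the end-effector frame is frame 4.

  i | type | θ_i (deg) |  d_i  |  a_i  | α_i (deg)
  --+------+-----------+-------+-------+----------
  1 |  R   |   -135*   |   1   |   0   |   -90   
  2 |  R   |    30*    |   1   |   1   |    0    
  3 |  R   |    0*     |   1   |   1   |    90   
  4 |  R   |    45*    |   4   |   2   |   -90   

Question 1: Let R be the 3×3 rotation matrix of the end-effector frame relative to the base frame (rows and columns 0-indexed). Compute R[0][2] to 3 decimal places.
End-effector z-axis (col 2 of R) = (0.9330,-0.0670,0.3536)
R[0][2] = 0.9330

0.933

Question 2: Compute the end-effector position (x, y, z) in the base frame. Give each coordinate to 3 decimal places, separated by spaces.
-1.091 -5.919 2.757

after link 1: o_1 = (0.0000, 0.0000, 1.0000)
after link 2: o_2 = (0.0947, -1.3195, 0.5000)
after link 3: o_3 = (0.1895, -2.6390, 0.0000)
after link 4: o_4 = (-1.0908, -5.9192, 2.7570)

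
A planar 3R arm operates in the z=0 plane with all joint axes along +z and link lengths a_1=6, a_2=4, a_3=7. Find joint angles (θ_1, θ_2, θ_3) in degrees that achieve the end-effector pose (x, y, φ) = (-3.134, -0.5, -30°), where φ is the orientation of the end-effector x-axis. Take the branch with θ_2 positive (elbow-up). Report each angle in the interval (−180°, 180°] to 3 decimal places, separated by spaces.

150.000 29.999 150.001

wrist centre = target − a_3·(cos φ, sin φ) = (-9.1962, 3.0000)
cos θ_2 = (93.5697−6²−4²)/(2·6·4) = 0.8660; θ_2 = 29.9989° (elbow-up)
β = atan2(3.0000,-9.1962) = 161.9325°; ψ = atan2(1.9999,9.4641) = 11.9320°
θ_1 = β − ψ = 150.0005°
θ_3 = φ − θ_1 − θ_2 = 150.0006° (wrapped to (-180°,180°])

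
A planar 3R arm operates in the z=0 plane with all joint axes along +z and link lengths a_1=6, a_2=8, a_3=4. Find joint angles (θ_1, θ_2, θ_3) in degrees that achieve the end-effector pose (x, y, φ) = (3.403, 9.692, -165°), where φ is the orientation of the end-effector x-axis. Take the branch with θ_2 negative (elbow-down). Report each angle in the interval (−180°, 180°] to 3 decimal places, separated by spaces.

81.774 -45.002 158.228

wrist centre = target − a_3·(cos φ, sin φ) = (7.2667, 10.7273)
cos θ_2 = (167.8794−6²−8²)/(2·6·8) = 0.7071; θ_2 = -45.0024° (elbow-down)
β = atan2(10.7273,7.2667) = 55.8861°; ψ = atan2(-5.6571,11.6566) = -25.8878°
θ_1 = β − ψ = 81.7739°
θ_3 = φ − θ_1 − θ_2 = 158.2284° (wrapped to (-180°,180°])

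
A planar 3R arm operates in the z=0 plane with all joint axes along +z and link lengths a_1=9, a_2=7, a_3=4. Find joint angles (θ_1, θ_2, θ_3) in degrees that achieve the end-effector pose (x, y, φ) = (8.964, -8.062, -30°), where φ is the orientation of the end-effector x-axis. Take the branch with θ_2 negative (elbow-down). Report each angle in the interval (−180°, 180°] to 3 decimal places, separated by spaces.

0.001 -120.002 90.001

wrist centre = target − a_3·(cos φ, sin φ) = (5.4999, -6.0620)
cos θ_2 = (66.9967−9²−7²)/(2·9·7) = -0.5000; θ_2 = -120.0017° (elbow-down)
β = atan2(-6.0620,5.4999) = -47.7833°; ψ = atan2(-6.0621,5.4998) = -47.7841°
θ_1 = β − ψ = 0.0008°
θ_3 = φ − θ_1 − θ_2 = 90.0010° (wrapped to (-180°,180°])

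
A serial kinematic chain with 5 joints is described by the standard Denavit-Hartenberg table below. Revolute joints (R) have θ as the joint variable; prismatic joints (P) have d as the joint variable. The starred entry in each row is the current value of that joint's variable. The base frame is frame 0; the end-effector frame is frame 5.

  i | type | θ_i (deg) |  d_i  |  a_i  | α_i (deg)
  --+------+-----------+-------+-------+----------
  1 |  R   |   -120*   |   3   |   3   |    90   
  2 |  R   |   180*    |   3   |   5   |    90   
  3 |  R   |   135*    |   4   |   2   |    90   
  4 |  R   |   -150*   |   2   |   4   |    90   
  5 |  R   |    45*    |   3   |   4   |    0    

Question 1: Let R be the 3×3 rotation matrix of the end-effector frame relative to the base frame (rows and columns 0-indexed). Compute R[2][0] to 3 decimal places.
-0.354

End-effector x-axis (col 0 of R) = (0.4085,0.8415,-0.3536)
R[2][0] = -0.3536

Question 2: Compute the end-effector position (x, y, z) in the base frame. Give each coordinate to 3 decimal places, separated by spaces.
after link 1: o_1 = (-1.5000, -2.5981, 3.0000)
after link 2: o_2 = (-1.5981, 3.2321, 3.0000)
after link 3: o_3 = (-3.5299, 2.7144, 7.0000)
after link 4: o_4 = (-0.7015, 5.5428, 5.0000)
after link 5: o_5 = (2.3814, 9.2971, 6.1839)

2.381 9.297 6.184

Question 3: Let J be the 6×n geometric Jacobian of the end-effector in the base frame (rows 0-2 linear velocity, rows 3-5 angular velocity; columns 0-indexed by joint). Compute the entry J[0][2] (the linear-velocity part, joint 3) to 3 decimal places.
axis z_2 = (-0.0000,-0.0000,1.0000); lever o_n−o_2 = (3.9794,6.0650,3.1839)
cross product → J_v[:, 2] = (-6.0650,3.9794,0.0000)
J_ω[:, 2] = z_2
entry J[0][2] = -6.0650

-6.065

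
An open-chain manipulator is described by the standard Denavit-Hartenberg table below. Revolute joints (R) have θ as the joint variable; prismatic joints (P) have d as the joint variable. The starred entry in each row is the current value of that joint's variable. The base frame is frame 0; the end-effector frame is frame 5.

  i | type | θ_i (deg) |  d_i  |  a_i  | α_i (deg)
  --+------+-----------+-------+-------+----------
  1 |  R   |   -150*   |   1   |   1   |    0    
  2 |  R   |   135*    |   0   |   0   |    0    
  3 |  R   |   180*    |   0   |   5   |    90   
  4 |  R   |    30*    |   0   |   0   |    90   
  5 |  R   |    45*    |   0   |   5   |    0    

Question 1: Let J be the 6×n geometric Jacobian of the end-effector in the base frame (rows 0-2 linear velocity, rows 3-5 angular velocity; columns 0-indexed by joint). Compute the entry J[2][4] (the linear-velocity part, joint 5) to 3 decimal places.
axis z_4 = (-0.4830,0.1294,-0.8660); lever o_n−o_4 = (-2.0425,4.2075,1.7678)
cross product → J_v[:, 4] = (3.8726,2.6226,-1.7678)
J_ω[:, 4] = z_4
entry J[2][4] = -1.7678

-1.768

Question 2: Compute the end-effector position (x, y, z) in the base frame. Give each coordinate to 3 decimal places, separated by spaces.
after link 1: o_1 = (-0.8660, -0.5000, 1.0000)
after link 2: o_2 = (-0.8660, -0.5000, 1.0000)
after link 3: o_3 = (-5.6957, 0.7941, 1.0000)
after link 4: o_4 = (-5.6957, 0.7941, 1.0000)
after link 5: o_5 = (-7.7381, 5.0016, 2.7678)

-7.738 5.002 2.768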